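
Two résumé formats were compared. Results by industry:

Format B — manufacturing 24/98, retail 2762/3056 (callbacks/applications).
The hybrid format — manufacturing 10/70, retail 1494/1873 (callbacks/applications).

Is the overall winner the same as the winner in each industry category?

Manufacturing: Format B 24/98 = 24.5%, the hybrid format 10/70 = 14.3% → Format B
Retail: Format B 2762/3056 = 90.4%, the hybrid format 1494/1873 = 79.8% → Format B
Overall: Format B 2786/3154 = 88.3%, the hybrid format 1504/1943 = 77.4% → Format B
Format B wins overall and in every industry group — no reversal.

Yes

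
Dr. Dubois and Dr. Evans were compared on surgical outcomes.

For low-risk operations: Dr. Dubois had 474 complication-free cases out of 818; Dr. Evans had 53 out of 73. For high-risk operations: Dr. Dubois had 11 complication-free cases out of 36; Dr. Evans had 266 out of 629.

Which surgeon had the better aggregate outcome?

Low-risk: Dr. Dubois 474/818 = 57.9%, Dr. Evans 53/73 = 72.6% → Dr. Evans
High-risk: Dr. Dubois 11/36 = 30.6%, Dr. Evans 266/629 = 42.3% → Dr. Evans
Overall: Dr. Dubois 485/854 = 56.8%, Dr. Evans 319/702 = 45.4% → Dr. Dubois
(Dr. Evans wins every patient risk group but Dr. Dubois wins overall — Dr. Evans's operations skew toward the low-rate high-risk group.)

Dr. Dubois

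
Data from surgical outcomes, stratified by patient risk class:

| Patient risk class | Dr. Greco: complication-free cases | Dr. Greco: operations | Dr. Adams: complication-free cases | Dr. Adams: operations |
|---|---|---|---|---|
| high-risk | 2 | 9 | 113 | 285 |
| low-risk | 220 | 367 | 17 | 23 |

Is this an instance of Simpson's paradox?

High-risk: Dr. Greco 2/9 = 22.2%, Dr. Adams 113/285 = 39.6% → Dr. Adams
Low-risk: Dr. Greco 220/367 = 59.9%, Dr. Adams 17/23 = 73.9% → Dr. Adams
Overall: Dr. Greco 222/376 = 59.0%, Dr. Adams 130/308 = 42.2% → Dr. Greco
Dr. Adams wins each patient risk group but Dr. Greco wins overall — the comparison reverses. Dr. Adams's operations skew toward high-risk, which has a lower base rate.

Yes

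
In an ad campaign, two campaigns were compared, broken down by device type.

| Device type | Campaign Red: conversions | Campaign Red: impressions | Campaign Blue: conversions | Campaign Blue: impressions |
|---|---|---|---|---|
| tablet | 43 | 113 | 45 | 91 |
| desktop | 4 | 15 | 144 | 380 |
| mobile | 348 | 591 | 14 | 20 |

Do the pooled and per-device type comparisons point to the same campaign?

Tablet: Campaign Red 43/113 = 38.1%, Campaign Blue 45/91 = 49.5% → Campaign Blue
Desktop: Campaign Red 4/15 = 26.7%, Campaign Blue 144/380 = 37.9% → Campaign Blue
Mobile: Campaign Red 348/591 = 58.9%, Campaign Blue 14/20 = 70.0% → Campaign Blue
Overall: Campaign Red 395/719 = 54.9%, Campaign Blue 203/491 = 41.3% → Campaign Red
Campaign Blue wins each device group but Campaign Red wins overall — the comparison reverses. Campaign Blue's impressions skew toward desktop, which has a lower base rate.

No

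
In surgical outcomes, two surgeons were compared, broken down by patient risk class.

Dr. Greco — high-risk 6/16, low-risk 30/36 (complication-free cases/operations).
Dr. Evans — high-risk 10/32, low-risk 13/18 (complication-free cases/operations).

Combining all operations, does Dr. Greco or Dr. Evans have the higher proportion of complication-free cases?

Dr. Greco

High-risk: Dr. Greco 6/16 = 37.5%, Dr. Evans 10/32 = 31.2% → Dr. Greco
Low-risk: Dr. Greco 30/36 = 83.3%, Dr. Evans 13/18 = 72.2% → Dr. Greco
Overall: Dr. Greco 36/52 = 69.2%, Dr. Evans 23/50 = 46.0% → Dr. Greco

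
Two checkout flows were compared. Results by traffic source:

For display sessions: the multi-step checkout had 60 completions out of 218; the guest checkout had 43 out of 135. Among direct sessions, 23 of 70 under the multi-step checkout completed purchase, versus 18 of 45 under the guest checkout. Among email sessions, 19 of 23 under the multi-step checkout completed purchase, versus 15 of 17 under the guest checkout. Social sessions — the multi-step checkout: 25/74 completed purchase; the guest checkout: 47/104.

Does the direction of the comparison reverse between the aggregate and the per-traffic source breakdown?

No

Display: the multi-step checkout 60/218 = 27.5%, the guest checkout 43/135 = 31.9% → the guest checkout
Direct: the multi-step checkout 23/70 = 32.9%, the guest checkout 18/45 = 40.0% → the guest checkout
Email: the multi-step checkout 19/23 = 82.6%, the guest checkout 15/17 = 88.2% → the guest checkout
Social: the multi-step checkout 25/74 = 33.8%, the guest checkout 47/104 = 45.2% → the guest checkout
Overall: the multi-step checkout 127/385 = 33.0%, the guest checkout 123/301 = 40.9% → the guest checkout
The guest checkout wins overall and in every traffic group — no reversal.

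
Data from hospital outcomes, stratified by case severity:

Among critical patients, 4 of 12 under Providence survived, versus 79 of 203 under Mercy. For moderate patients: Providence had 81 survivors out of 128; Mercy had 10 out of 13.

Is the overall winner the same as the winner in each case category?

No

Critical: Providence 4/12 = 33.3%, Mercy 79/203 = 38.9% → Mercy
Moderate: Providence 81/128 = 63.3%, Mercy 10/13 = 76.9% → Mercy
Overall: Providence 85/140 = 60.7%, Mercy 89/216 = 41.2% → Providence
Mercy wins each case group but Providence wins overall — the comparison reverses. Mercy's patients skew toward critical, which has a lower base rate.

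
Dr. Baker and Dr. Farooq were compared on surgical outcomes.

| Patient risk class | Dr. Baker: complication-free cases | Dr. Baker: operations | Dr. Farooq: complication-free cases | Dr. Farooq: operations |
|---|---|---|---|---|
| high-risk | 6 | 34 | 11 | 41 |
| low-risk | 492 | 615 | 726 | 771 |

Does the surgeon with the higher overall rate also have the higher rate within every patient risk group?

Yes

High-risk: Dr. Baker 6/34 = 17.6%, Dr. Farooq 11/41 = 26.8% → Dr. Farooq
Low-risk: Dr. Baker 492/615 = 80.0%, Dr. Farooq 726/771 = 94.2% → Dr. Farooq
Overall: Dr. Baker 498/649 = 76.7%, Dr. Farooq 737/812 = 90.8% → Dr. Farooq
Dr. Farooq wins overall and in every patient risk group — no reversal.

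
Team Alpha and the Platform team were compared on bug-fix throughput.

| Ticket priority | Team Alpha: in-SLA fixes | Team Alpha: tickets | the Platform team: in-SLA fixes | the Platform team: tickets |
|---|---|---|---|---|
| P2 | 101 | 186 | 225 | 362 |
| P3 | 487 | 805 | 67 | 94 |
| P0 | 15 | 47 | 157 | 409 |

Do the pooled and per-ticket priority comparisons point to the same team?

P2: Team Alpha 101/186 = 54.3%, the Platform team 225/362 = 62.2% → the Platform team
P3: Team Alpha 487/805 = 60.5%, the Platform team 67/94 = 71.3% → the Platform team
P0: Team Alpha 15/47 = 31.9%, the Platform team 157/409 = 38.4% → the Platform team
Overall: Team Alpha 603/1038 = 58.1%, the Platform team 449/865 = 51.9% → Team Alpha
The Platform team wins each ticket group but Team Alpha wins overall — the comparison reverses. The Platform team's tickets skew toward P0, which has a lower base rate.

No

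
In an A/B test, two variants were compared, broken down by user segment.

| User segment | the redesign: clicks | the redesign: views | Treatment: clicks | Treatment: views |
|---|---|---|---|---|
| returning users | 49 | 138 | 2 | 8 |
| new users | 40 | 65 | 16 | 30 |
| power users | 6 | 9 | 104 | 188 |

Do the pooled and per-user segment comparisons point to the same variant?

No

Returning users: the redesign 49/138 = 35.5%, Treatment 2/8 = 25.0% → the redesign
New users: the redesign 40/65 = 61.5%, Treatment 16/30 = 53.3% → the redesign
Power users: the redesign 6/9 = 66.7%, Treatment 104/188 = 55.3% → the redesign
Overall: the redesign 95/212 = 44.8%, Treatment 122/226 = 54.0% → Treatment
The redesign wins each user group but Treatment wins overall — the comparison reverses. The redesign's views skew toward returning users, which has a lower base rate.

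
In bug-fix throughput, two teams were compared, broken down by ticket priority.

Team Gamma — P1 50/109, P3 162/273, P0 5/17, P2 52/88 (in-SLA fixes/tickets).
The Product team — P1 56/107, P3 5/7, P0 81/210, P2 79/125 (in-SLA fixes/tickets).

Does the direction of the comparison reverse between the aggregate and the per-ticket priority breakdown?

P1: Team Gamma 50/109 = 45.9%, the Product team 56/107 = 52.3% → the Product team
P3: Team Gamma 162/273 = 59.3%, the Product team 5/7 = 71.4% → the Product team
P0: Team Gamma 5/17 = 29.4%, the Product team 81/210 = 38.6% → the Product team
P2: Team Gamma 52/88 = 59.1%, the Product team 79/125 = 63.2% → the Product team
Overall: Team Gamma 269/487 = 55.2%, the Product team 221/449 = 49.2% → Team Gamma
The Product team wins each ticket group but Team Gamma wins overall — the comparison reverses. The Product team's tickets skew toward P0, which has a lower base rate.

Yes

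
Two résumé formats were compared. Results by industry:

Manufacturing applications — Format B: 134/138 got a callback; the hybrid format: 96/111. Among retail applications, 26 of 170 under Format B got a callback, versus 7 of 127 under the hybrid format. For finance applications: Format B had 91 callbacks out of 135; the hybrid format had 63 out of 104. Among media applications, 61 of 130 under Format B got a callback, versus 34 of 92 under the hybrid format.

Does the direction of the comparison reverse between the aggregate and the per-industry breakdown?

No

Manufacturing: Format B 134/138 = 97.1%, the hybrid format 96/111 = 86.5% → Format B
Retail: Format B 26/170 = 15.3%, the hybrid format 7/127 = 5.5% → Format B
Finance: Format B 91/135 = 67.4%, the hybrid format 63/104 = 60.6% → Format B
Media: Format B 61/130 = 46.9%, the hybrid format 34/92 = 37.0% → Format B
Overall: Format B 312/573 = 54.5%, the hybrid format 200/434 = 46.1% → Format B
Format B wins overall and in every industry group — no reversal.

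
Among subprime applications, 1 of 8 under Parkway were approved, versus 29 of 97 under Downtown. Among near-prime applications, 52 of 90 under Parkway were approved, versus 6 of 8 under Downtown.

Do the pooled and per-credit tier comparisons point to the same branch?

No

Subprime: Parkway 1/8 = 12.5%, Downtown 29/97 = 29.9% → Downtown
Near-prime: Parkway 52/90 = 57.8%, Downtown 6/8 = 75.0% → Downtown
Overall: Parkway 53/98 = 54.1%, Downtown 35/105 = 33.3% → Parkway
Downtown wins each credit group but Parkway wins overall — the comparison reverses. Downtown's applications skew toward subprime, which has a lower base rate.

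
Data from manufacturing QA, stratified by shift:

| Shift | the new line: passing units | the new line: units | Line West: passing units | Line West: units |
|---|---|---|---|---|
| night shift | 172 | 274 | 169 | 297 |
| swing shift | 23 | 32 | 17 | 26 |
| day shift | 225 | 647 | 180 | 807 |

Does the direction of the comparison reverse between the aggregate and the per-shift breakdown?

No

Night shift: the new line 172/274 = 62.8%, Line West 169/297 = 56.9% → the new line
Swing shift: the new line 23/32 = 71.9%, Line West 17/26 = 65.4% → the new line
Day shift: the new line 225/647 = 34.8%, Line West 180/807 = 22.3% → the new line
Overall: the new line 420/953 = 44.1%, Line West 366/1130 = 32.4% → the new line
The new line wins overall and in every shift group — no reversal.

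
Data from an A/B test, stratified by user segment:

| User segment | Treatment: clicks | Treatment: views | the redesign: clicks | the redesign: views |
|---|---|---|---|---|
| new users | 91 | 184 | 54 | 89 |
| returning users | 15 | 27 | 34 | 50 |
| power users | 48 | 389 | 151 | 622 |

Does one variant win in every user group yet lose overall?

No

New users: Treatment 91/184 = 49.5%, the redesign 54/89 = 60.7% → the redesign
Returning users: Treatment 15/27 = 55.6%, the redesign 34/50 = 68.0% → the redesign
Power users: Treatment 48/389 = 12.3%, the redesign 151/622 = 24.3% → the redesign
Overall: Treatment 154/600 = 25.7%, the redesign 239/761 = 31.4% → the redesign
The redesign wins overall and in every user group — no reversal.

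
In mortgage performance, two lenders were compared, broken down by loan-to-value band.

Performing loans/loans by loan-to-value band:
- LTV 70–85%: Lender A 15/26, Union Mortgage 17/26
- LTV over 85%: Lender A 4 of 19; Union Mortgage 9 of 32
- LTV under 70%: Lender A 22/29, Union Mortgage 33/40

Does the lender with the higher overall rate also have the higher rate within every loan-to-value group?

LTV 70–85%: Lender A 15/26 = 57.7%, Union Mortgage 17/26 = 65.4% → Union Mortgage
LTV over 85%: Lender A 4/19 = 21.1%, Union Mortgage 9/32 = 28.1% → Union Mortgage
LTV under 70%: Lender A 22/29 = 75.9%, Union Mortgage 33/40 = 82.5% → Union Mortgage
Overall: Lender A 41/74 = 55.4%, Union Mortgage 59/98 = 60.2% → Union Mortgage
Union Mortgage wins overall and in every loan-to-value group — no reversal.

Yes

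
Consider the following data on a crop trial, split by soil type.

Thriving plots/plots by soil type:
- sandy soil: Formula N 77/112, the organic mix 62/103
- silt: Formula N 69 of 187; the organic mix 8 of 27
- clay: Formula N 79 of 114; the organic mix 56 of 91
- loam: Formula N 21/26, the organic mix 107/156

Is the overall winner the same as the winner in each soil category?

Sandy soil: Formula N 77/112 = 68.8%, the organic mix 62/103 = 60.2% → Formula N
Silt: Formula N 69/187 = 36.9%, the organic mix 8/27 = 29.6% → Formula N
Clay: Formula N 79/114 = 69.3%, the organic mix 56/91 = 61.5% → Formula N
Loam: Formula N 21/26 = 80.8%, the organic mix 107/156 = 68.6% → Formula N
Overall: Formula N 246/439 = 56.0%, the organic mix 233/377 = 61.8% → the organic mix
Formula N wins each soil group but the organic mix wins overall — the comparison reverses. Formula N's plots skew toward silt, which has a lower base rate.

No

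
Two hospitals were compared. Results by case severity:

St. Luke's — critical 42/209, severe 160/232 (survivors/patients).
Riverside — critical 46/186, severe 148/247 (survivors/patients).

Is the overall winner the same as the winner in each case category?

No

Critical: St. Luke's 42/209 = 20.1%, Riverside 46/186 = 24.7% → Riverside
Severe: St. Luke's 160/232 = 69.0%, Riverside 148/247 = 59.9% → St. Luke's
Overall: St. Luke's 202/441 = 45.8%, Riverside 194/433 = 44.8% → St. Luke's
Neither sweeps: St. Luke's wins 1 of 2 groups, Riverside wins 1. St. Luke's wins overall but not every group — no Simpson reversal.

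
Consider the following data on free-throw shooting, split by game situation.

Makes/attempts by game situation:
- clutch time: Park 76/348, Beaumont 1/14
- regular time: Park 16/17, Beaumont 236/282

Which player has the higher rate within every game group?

Clutch time: Park 76/348 = 21.8%, Beaumont 1/14 = 7.1% → Park
Regular time: Park 16/17 = 94.1%, Beaumont 236/282 = 83.7% → Park
Park has the higher rate in both groups.

Park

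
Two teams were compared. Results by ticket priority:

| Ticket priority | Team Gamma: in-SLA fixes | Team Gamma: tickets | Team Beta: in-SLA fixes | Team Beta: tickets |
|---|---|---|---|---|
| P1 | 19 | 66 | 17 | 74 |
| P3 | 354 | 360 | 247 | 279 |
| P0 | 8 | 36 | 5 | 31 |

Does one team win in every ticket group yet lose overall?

No

P1: Team Gamma 19/66 = 28.8%, Team Beta 17/74 = 23.0% → Team Gamma
P3: Team Gamma 354/360 = 98.3%, Team Beta 247/279 = 88.5% → Team Gamma
P0: Team Gamma 8/36 = 22.2%, Team Beta 5/31 = 16.1% → Team Gamma
Overall: Team Gamma 381/462 = 82.5%, Team Beta 269/384 = 70.1% → Team Gamma
Team Gamma wins overall and in every ticket group — no reversal.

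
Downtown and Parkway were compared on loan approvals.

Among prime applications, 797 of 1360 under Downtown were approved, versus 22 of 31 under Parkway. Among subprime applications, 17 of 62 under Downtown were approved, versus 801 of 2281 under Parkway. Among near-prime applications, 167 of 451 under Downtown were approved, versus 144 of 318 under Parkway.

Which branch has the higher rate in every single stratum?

Prime: Downtown 797/1360 = 58.6%, Parkway 22/31 = 71.0% → Parkway
Subprime: Downtown 17/62 = 27.4%, Parkway 801/2281 = 35.1% → Parkway
Near-prime: Downtown 167/451 = 37.0%, Parkway 144/318 = 45.3% → Parkway
Parkway has the higher rate in all 3 groups.

Parkway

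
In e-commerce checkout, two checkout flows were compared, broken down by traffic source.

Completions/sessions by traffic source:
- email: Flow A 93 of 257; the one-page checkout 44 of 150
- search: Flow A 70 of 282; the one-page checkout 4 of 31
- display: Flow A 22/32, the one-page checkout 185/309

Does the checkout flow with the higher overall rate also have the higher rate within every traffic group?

Email: Flow A 93/257 = 36.2%, the one-page checkout 44/150 = 29.3% → Flow A
Search: Flow A 70/282 = 24.8%, the one-page checkout 4/31 = 12.9% → Flow A
Display: Flow A 22/32 = 68.8%, the one-page checkout 185/309 = 59.9% → Flow A
Overall: Flow A 185/571 = 32.4%, the one-page checkout 233/490 = 47.6% → the one-page checkout
Flow A wins each traffic group but the one-page checkout wins overall — the comparison reverses. Flow A's sessions skew toward search, which has a lower base rate.

No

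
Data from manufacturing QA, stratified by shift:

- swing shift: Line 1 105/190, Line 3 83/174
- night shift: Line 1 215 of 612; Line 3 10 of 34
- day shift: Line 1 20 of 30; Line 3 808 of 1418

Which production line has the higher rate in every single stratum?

Line 1

Swing shift: Line 1 105/190 = 55.3%, Line 3 83/174 = 47.7% → Line 1
Night shift: Line 1 215/612 = 35.1%, Line 3 10/34 = 29.4% → Line 1
Day shift: Line 1 20/30 = 66.7%, Line 3 808/1418 = 57.0% → Line 1
Line 1 has the higher rate in all 3 groups.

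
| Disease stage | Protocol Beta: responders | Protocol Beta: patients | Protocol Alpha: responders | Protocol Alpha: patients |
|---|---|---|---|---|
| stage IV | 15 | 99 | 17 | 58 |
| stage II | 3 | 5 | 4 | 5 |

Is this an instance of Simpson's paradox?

Stage IV: Protocol Beta 15/99 = 15.2%, Protocol Alpha 17/58 = 29.3% → Protocol Alpha
Stage II: Protocol Beta 3/5 = 60.0%, Protocol Alpha 4/5 = 80.0% → Protocol Alpha
Overall: Protocol Beta 18/104 = 17.3%, Protocol Alpha 21/63 = 33.3% → Protocol Alpha
Protocol Alpha wins overall and in every disease group — no reversal.

No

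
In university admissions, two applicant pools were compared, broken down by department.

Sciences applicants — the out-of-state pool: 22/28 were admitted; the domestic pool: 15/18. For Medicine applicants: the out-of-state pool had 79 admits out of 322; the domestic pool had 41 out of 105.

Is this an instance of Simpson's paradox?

Sciences: the out-of-state pool 22/28 = 78.6%, the domestic pool 15/18 = 83.3% → the domestic pool
Medicine: the out-of-state pool 79/322 = 24.5%, the domestic pool 41/105 = 39.0% → the domestic pool
Overall: the out-of-state pool 101/350 = 28.9%, the domestic pool 56/123 = 45.5% → the domestic pool
The domestic pool wins overall and in every department group — no reversal.

No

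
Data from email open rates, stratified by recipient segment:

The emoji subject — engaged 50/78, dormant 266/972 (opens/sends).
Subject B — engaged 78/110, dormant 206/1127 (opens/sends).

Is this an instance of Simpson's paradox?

Engaged: the emoji subject 50/78 = 64.1%, Subject B 78/110 = 70.9% → Subject B
Dormant: the emoji subject 266/972 = 27.4%, Subject B 206/1127 = 18.3% → the emoji subject
Overall: the emoji subject 316/1050 = 30.1%, Subject B 284/1237 = 23.0% → the emoji subject
Neither sweeps: the emoji subject wins 1 of 2 groups, Subject B wins 1. The emoji subject wins overall but not every group — no Simpson reversal.

No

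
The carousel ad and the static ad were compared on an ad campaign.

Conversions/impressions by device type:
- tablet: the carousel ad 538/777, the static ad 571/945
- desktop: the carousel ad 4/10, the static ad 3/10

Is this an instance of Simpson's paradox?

No

Tablet: the carousel ad 538/777 = 69.2%, the static ad 571/945 = 60.4% → the carousel ad
Desktop: the carousel ad 4/10 = 40.0%, the static ad 3/10 = 30.0% → the carousel ad
Overall: the carousel ad 542/787 = 68.9%, the static ad 574/955 = 60.1% → the carousel ad
The carousel ad wins overall and in every device group — no reversal.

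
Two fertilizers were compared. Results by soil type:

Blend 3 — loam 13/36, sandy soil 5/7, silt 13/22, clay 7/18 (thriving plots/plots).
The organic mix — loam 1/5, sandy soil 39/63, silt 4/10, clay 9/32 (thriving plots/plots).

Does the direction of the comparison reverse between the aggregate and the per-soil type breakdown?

Yes

Loam: Blend 3 13/36 = 36.1%, the organic mix 1/5 = 20.0% → Blend 3
Sandy soil: Blend 3 5/7 = 71.4%, the organic mix 39/63 = 61.9% → Blend 3
Silt: Blend 3 13/22 = 59.1%, the organic mix 4/10 = 40.0% → Blend 3
Clay: Blend 3 7/18 = 38.9%, the organic mix 9/32 = 28.1% → Blend 3
Overall: Blend 3 38/83 = 45.8%, the organic mix 53/110 = 48.2% → the organic mix
Blend 3 wins each soil group but the organic mix wins overall — the comparison reverses. Blend 3's plots skew toward loam, which has a lower base rate.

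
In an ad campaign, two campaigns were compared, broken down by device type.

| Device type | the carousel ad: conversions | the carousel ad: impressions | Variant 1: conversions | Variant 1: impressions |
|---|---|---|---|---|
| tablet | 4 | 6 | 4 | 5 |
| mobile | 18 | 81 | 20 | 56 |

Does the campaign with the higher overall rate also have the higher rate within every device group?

Tablet: the carousel ad 4/6 = 66.7%, Variant 1 4/5 = 80.0% → Variant 1
Mobile: the carousel ad 18/81 = 22.2%, Variant 1 20/56 = 35.7% → Variant 1
Overall: the carousel ad 22/87 = 25.3%, Variant 1 24/61 = 39.3% → Variant 1
Variant 1 wins overall and in every device group — no reversal.

Yes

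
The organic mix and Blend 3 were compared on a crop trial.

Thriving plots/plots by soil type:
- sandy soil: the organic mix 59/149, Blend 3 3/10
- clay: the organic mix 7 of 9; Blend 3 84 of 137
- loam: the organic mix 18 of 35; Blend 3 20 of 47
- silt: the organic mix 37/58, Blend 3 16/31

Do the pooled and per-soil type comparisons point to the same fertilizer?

Sandy soil: the organic mix 59/149 = 39.6%, Blend 3 3/10 = 30.0% → the organic mix
Clay: the organic mix 7/9 = 77.8%, Blend 3 84/137 = 61.3% → the organic mix
Loam: the organic mix 18/35 = 51.4%, Blend 3 20/47 = 42.6% → the organic mix
Silt: the organic mix 37/58 = 63.8%, Blend 3 16/31 = 51.6% → the organic mix
Overall: the organic mix 121/251 = 48.2%, Blend 3 123/225 = 54.7% → Blend 3
The organic mix wins each soil group but Blend 3 wins overall — the comparison reverses. The organic mix's plots skew toward sandy soil, which has a lower base rate.

No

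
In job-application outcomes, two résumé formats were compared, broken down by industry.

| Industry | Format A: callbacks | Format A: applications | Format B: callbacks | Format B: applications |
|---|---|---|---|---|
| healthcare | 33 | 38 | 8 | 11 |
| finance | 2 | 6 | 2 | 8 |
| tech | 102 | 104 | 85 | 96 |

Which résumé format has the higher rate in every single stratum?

Format A

Healthcare: Format A 33/38 = 86.8%, Format B 8/11 = 72.7% → Format A
Finance: Format A 2/6 = 33.3%, Format B 2/8 = 25.0% → Format A
Tech: Format A 102/104 = 98.1%, Format B 85/96 = 88.5% → Format A
Format A has the higher rate in all 3 groups.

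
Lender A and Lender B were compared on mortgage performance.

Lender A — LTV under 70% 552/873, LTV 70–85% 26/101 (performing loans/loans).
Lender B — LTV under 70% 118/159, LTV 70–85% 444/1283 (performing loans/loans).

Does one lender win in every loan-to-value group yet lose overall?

Yes

LTV under 70%: Lender A 552/873 = 63.2%, Lender B 118/159 = 74.2% → Lender B
LTV 70–85%: Lender A 26/101 = 25.7%, Lender B 444/1283 = 34.6% → Lender B
Overall: Lender A 578/974 = 59.3%, Lender B 562/1442 = 39.0% → Lender A
Lender B wins each loan-to-value group but Lender A wins overall — the comparison reverses. Lender B's loans skew toward LTV 70–85%, which has a lower base rate.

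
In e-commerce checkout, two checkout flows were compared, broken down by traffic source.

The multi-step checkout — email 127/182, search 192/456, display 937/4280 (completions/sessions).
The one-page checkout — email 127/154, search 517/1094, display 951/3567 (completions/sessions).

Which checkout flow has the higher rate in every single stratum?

the one-page checkout

Email: the multi-step checkout 127/182 = 69.8%, the one-page checkout 127/154 = 82.5% → the one-page checkout
Search: the multi-step checkout 192/456 = 42.1%, the one-page checkout 517/1094 = 47.3% → the one-page checkout
Display: the multi-step checkout 937/4280 = 21.9%, the one-page checkout 951/3567 = 26.7% → the one-page checkout
The one-page checkout has the higher rate in all 3 groups.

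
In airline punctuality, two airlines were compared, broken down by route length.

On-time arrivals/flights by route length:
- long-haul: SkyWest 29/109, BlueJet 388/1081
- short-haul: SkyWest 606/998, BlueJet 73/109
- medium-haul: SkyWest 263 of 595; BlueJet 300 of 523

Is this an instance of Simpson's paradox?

Long-haul: SkyWest 29/109 = 26.6%, BlueJet 388/1081 = 35.9% → BlueJet
Short-haul: SkyWest 606/998 = 60.7%, BlueJet 73/109 = 67.0% → BlueJet
Medium-haul: SkyWest 263/595 = 44.2%, BlueJet 300/523 = 57.4% → BlueJet
Overall: SkyWest 898/1702 = 52.8%, BlueJet 761/1713 = 44.4% → SkyWest
BlueJet wins each route group but SkyWest wins overall — the comparison reverses. BlueJet's flights skew toward long-haul, which has a lower base rate.

Yes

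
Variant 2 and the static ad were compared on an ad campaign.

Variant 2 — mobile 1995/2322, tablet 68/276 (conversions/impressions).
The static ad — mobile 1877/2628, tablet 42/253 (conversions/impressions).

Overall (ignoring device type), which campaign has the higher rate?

Mobile: Variant 2 1995/2322 = 85.9%, the static ad 1877/2628 = 71.4% → Variant 2
Tablet: Variant 2 68/276 = 24.6%, the static ad 42/253 = 16.6% → Variant 2
Overall: Variant 2 2063/2598 = 79.4%, the static ad 1919/2881 = 66.6% → Variant 2

Variant 2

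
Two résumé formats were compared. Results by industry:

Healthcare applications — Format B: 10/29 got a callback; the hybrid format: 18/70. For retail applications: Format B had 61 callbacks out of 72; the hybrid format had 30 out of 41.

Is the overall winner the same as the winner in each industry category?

Healthcare: Format B 10/29 = 34.5%, the hybrid format 18/70 = 25.7% → Format B
Retail: Format B 61/72 = 84.7%, the hybrid format 30/41 = 73.2% → Format B
Overall: Format B 71/101 = 70.3%, the hybrid format 48/111 = 43.2% → Format B
Format B wins overall and in every industry group — no reversal.

Yes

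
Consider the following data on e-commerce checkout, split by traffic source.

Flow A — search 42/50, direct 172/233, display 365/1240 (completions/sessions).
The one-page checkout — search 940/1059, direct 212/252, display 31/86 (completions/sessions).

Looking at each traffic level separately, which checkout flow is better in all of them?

the one-page checkout

Search: Flow A 42/50 = 84.0%, the one-page checkout 940/1059 = 88.8% → the one-page checkout
Direct: Flow A 172/233 = 73.8%, the one-page checkout 212/252 = 84.1% → the one-page checkout
Display: Flow A 365/1240 = 29.4%, the one-page checkout 31/86 = 36.0% → the one-page checkout
The one-page checkout has the higher rate in all 3 groups.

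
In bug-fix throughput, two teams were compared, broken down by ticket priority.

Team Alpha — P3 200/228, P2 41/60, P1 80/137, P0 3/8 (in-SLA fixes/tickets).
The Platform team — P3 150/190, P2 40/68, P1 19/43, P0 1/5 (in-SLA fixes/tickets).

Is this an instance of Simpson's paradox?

No

P3: Team Alpha 200/228 = 87.7%, the Platform team 150/190 = 78.9% → Team Alpha
P2: Team Alpha 41/60 = 68.3%, the Platform team 40/68 = 58.8% → Team Alpha
P1: Team Alpha 80/137 = 58.4%, the Platform team 19/43 = 44.2% → Team Alpha
P0: Team Alpha 3/8 = 37.5%, the Platform team 1/5 = 20.0% → Team Alpha
Overall: Team Alpha 324/433 = 74.8%, the Platform team 210/306 = 68.6% → Team Alpha
Team Alpha wins overall and in every ticket group — no reversal.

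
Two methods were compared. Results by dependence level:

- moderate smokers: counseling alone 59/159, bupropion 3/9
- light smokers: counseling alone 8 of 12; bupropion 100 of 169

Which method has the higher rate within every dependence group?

Moderate smokers: counseling alone 59/159 = 37.1%, bupropion 3/9 = 33.3% → counseling alone
Light smokers: counseling alone 8/12 = 66.7%, bupropion 100/169 = 59.2% → counseling alone
Counseling alone has the higher rate in both groups.

counseling alone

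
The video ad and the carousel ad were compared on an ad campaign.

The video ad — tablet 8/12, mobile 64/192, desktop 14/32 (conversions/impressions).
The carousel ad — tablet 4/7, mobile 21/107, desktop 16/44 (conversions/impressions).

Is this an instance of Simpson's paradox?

Tablet: the video ad 8/12 = 66.7%, the carousel ad 4/7 = 57.1% → the video ad
Mobile: the video ad 64/192 = 33.3%, the carousel ad 21/107 = 19.6% → the video ad
Desktop: the video ad 14/32 = 43.8%, the carousel ad 16/44 = 36.4% → the video ad
Overall: the video ad 86/236 = 36.4%, the carousel ad 41/158 = 25.9% → the video ad
The video ad wins overall and in every device group — no reversal.

No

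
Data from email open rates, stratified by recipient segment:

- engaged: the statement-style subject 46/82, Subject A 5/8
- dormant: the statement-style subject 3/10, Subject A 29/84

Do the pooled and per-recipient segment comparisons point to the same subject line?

No

Engaged: the statement-style subject 46/82 = 56.1%, Subject A 5/8 = 62.5% → Subject A
Dormant: the statement-style subject 3/10 = 30.0%, Subject A 29/84 = 34.5% → Subject A
Overall: the statement-style subject 49/92 = 53.3%, Subject A 34/92 = 37.0% → the statement-style subject
Subject A wins each recipient group but the statement-style subject wins overall — the comparison reverses. Subject A's sends skew toward dormant, which has a lower base rate.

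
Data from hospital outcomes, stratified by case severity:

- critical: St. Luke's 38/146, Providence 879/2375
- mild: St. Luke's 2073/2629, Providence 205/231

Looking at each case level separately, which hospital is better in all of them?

Providence

Critical: St. Luke's 38/146 = 26.0%, Providence 879/2375 = 37.0% → Providence
Mild: St. Luke's 2073/2629 = 78.9%, Providence 205/231 = 88.7% → Providence
Providence has the higher rate in both groups.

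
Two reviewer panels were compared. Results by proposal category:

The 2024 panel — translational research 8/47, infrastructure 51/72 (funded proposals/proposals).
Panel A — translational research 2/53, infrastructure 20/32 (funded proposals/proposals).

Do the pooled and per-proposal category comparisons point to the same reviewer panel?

Yes

Translational research: the 2024 panel 8/47 = 17.0%, Panel A 2/53 = 3.8% → the 2024 panel
Infrastructure: the 2024 panel 51/72 = 70.8%, Panel A 20/32 = 62.5% → the 2024 panel
Overall: the 2024 panel 59/119 = 49.6%, Panel A 22/85 = 25.9% → the 2024 panel
The 2024 panel wins overall and in every proposal group — no reversal.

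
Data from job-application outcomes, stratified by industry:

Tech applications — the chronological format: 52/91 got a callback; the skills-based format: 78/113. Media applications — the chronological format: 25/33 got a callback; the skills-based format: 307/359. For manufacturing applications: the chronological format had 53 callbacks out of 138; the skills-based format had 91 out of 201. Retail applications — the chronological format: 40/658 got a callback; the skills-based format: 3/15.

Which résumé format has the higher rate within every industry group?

Tech: the chronological format 52/91 = 57.1%, the skills-based format 78/113 = 69.0% → the skills-based format
Media: the chronological format 25/33 = 75.8%, the skills-based format 307/359 = 85.5% → the skills-based format
Manufacturing: the chronological format 53/138 = 38.4%, the skills-based format 91/201 = 45.3% → the skills-based format
Retail: the chronological format 40/658 = 6.1%, the skills-based format 3/15 = 20.0% → the skills-based format
The skills-based format has the higher rate in all 4 groups.

the skills-based format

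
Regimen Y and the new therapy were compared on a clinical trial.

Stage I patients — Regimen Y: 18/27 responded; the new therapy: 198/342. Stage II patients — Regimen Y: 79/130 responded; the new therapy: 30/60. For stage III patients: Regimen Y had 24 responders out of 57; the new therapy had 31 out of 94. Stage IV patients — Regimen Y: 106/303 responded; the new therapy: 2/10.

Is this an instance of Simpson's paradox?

Yes

Stage I: Regimen Y 18/27 = 66.7%, the new therapy 198/342 = 57.9% → Regimen Y
Stage II: Regimen Y 79/130 = 60.8%, the new therapy 30/60 = 50.0% → Regimen Y
Stage III: Regimen Y 24/57 = 42.1%, the new therapy 31/94 = 33.0% → Regimen Y
Stage IV: Regimen Y 106/303 = 35.0%, the new therapy 2/10 = 20.0% → Regimen Y
Overall: Regimen Y 227/517 = 43.9%, the new therapy 261/506 = 51.6% → the new therapy
Regimen Y wins each disease group but the new therapy wins overall — the comparison reverses. Regimen Y's patients skew toward stage IV, which has a lower base rate.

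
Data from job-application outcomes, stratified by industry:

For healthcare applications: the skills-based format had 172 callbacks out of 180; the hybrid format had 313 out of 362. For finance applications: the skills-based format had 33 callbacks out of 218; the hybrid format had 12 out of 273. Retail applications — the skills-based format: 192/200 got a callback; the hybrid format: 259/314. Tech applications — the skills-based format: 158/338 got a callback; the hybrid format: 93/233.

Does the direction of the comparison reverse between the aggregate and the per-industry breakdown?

Healthcare: the skills-based format 172/180 = 95.6%, the hybrid format 313/362 = 86.5% → the skills-based format
Finance: the skills-based format 33/218 = 15.1%, the hybrid format 12/273 = 4.4% → the skills-based format
Retail: the skills-based format 192/200 = 96.0%, the hybrid format 259/314 = 82.5% → the skills-based format
Tech: the skills-based format 158/338 = 46.7%, the hybrid format 93/233 = 39.9% → the skills-based format
Overall: the skills-based format 555/936 = 59.3%, the hybrid format 677/1182 = 57.3% → the skills-based format
The skills-based format wins overall and in every industry group — no reversal.

No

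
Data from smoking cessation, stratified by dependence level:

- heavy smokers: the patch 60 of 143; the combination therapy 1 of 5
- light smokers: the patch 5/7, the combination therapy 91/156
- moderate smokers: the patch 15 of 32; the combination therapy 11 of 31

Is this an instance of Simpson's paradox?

Yes

Heavy smokers: the patch 60/143 = 42.0%, the combination therapy 1/5 = 20.0% → the patch
Light smokers: the patch 5/7 = 71.4%, the combination therapy 91/156 = 58.3% → the patch
Moderate smokers: the patch 15/32 = 46.9%, the combination therapy 11/31 = 35.5% → the patch
Overall: the patch 80/182 = 44.0%, the combination therapy 103/192 = 53.6% → the combination therapy
The patch wins each dependence group but the combination therapy wins overall — the comparison reverses. The patch's participants skew toward heavy smokers, which has a lower base rate.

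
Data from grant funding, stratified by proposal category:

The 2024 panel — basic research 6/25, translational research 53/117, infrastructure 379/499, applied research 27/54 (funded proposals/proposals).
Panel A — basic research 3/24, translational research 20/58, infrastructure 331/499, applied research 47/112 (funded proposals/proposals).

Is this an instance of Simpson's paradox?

No

Basic research: the 2024 panel 6/25 = 24.0%, Panel A 3/24 = 12.5% → the 2024 panel
Translational research: the 2024 panel 53/117 = 45.3%, Panel A 20/58 = 34.5% → the 2024 panel
Infrastructure: the 2024 panel 379/499 = 76.0%, Panel A 331/499 = 66.3% → the 2024 panel
Applied research: the 2024 panel 27/54 = 50.0%, Panel A 47/112 = 42.0% → the 2024 panel
Overall: the 2024 panel 465/695 = 66.9%, Panel A 401/693 = 57.9% → the 2024 panel
The 2024 panel wins overall and in every proposal group — no reversal.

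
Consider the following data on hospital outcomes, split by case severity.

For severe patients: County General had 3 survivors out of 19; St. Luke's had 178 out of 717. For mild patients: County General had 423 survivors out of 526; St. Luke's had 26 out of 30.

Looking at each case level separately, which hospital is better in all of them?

Severe: County General 3/19 = 15.8%, St. Luke's 178/717 = 24.8% → St. Luke's
Mild: County General 423/526 = 80.4%, St. Luke's 26/30 = 86.7% → St. Luke's
St. Luke's has the higher rate in both groups.

St. Luke's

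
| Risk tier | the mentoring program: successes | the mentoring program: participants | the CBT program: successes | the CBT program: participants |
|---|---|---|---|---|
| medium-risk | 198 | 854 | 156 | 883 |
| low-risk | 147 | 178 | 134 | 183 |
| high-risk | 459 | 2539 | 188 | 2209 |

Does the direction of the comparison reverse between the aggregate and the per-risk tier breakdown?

No

Medium-risk: the mentoring program 198/854 = 23.2%, the CBT program 156/883 = 17.7% → the mentoring program
Low-risk: the mentoring program 147/178 = 82.6%, the CBT program 134/183 = 73.2% → the mentoring program
High-risk: the mentoring program 459/2539 = 18.1%, the CBT program 188/2209 = 8.5% → the mentoring program
Overall: the mentoring program 804/3571 = 22.5%, the CBT program 478/3275 = 14.6% → the mentoring program
The mentoring program wins overall and in every risk group — no reversal.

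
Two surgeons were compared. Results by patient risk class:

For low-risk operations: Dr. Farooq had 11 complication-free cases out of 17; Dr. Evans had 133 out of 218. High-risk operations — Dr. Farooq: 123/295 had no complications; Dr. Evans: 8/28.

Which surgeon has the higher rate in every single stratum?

Low-risk: Dr. Farooq 11/17 = 64.7%, Dr. Evans 133/218 = 61.0% → Dr. Farooq
High-risk: Dr. Farooq 123/295 = 41.7%, Dr. Evans 8/28 = 28.6% → Dr. Farooq
Dr. Farooq has the higher rate in both groups.

Dr. Farooq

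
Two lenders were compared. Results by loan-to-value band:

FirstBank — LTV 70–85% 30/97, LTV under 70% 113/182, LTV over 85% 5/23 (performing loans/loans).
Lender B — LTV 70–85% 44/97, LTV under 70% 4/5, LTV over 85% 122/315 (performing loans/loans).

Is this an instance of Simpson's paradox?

LTV 70–85%: FirstBank 30/97 = 30.9%, Lender B 44/97 = 45.4% → Lender B
LTV under 70%: FirstBank 113/182 = 62.1%, Lender B 4/5 = 80.0% → Lender B
LTV over 85%: FirstBank 5/23 = 21.7%, Lender B 122/315 = 38.7% → Lender B
Overall: FirstBank 148/302 = 49.0%, Lender B 170/417 = 40.8% → FirstBank
Lender B wins each loan-to-value group but FirstBank wins overall — the comparison reverses. Lender B's loans skew toward LTV over 85%, which has a lower base rate.

Yes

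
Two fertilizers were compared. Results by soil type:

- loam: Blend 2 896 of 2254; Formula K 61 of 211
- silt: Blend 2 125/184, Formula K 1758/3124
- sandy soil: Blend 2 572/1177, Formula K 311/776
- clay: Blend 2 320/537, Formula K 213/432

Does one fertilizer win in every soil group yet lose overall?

Yes

Loam: Blend 2 896/2254 = 39.8%, Formula K 61/211 = 28.9% → Blend 2
Silt: Blend 2 125/184 = 67.9%, Formula K 1758/3124 = 56.3% → Blend 2
Sandy soil: Blend 2 572/1177 = 48.6%, Formula K 311/776 = 40.1% → Blend 2
Clay: Blend 2 320/537 = 59.6%, Formula K 213/432 = 49.3% → Blend 2
Overall: Blend 2 1913/4152 = 46.1%, Formula K 2343/4543 = 51.6% → Formula K
Blend 2 wins each soil group but Formula K wins overall — the comparison reverses. Blend 2's plots skew toward loam, which has a lower base rate.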